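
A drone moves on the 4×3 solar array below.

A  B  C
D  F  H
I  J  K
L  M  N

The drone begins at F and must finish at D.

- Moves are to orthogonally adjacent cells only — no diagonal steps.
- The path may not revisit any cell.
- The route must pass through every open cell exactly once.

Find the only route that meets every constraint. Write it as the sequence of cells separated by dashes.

Need to visit all 12 open cells exactly once, starting at F and ending at D.
Route from F: down 1 to J, left 1 to I, down 1 to L, right 2 to N, up 3 to C, left 2 to A, down 1 to D — 11 moves in all.
Check: all 12 open cells covered.

F - J - I - L - M - N - K - H - C - B - A - D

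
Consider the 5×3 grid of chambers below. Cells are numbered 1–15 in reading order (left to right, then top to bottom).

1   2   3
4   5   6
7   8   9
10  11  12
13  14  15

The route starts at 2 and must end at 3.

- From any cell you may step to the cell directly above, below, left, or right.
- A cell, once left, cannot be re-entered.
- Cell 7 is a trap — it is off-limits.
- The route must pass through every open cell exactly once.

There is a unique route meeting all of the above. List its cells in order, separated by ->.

Need to visit all 14 open cells exactly once, starting at 2 and ending at 3.
Route from 2: left 1 to 1, down 1 to 4, right 1 to 5, down 2 to 11, left 1 to 10, down 1 to 13, right 2 to 15, up 4 to 3 — 13 moves in all.
Check: all 14 open cells covered.

2 -> 1 -> 4 -> 5 -> 8 -> 11 -> 10 -> 13 -> 14 -> 15 -> 12 -> 9 -> 6 -> 3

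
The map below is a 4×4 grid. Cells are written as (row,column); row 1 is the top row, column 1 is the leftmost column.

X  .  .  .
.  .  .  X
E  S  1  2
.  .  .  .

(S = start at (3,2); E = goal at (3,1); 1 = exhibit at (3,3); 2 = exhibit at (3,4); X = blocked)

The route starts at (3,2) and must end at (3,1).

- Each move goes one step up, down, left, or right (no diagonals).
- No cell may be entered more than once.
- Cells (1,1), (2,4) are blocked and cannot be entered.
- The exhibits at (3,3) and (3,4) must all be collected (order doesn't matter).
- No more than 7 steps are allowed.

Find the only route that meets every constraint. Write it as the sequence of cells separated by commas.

Any route must reach (3,3) and (3,4) and still end at (3,1) within 7 moves, so the order of the required stops is forced.
Route from (3,2): 2× right (reaching (3,4)), down to (4,4), 3× left (reaching (4,1)), up to (3,1) — 7 moves in all.
Check: all required cells visited; 7 ≤ 7 moves.

(3,2), (3,3), (3,4), (4,4), (4,3), (4,2), (4,1), (3,1)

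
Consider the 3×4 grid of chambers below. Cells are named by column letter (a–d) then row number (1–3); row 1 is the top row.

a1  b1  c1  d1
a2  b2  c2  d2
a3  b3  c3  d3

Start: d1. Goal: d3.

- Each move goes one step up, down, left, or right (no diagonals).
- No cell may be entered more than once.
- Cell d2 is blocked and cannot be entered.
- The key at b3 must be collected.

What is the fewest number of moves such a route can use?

Any route passes through b3 somewhere between d1 and d3. Summing Manhattan distances along the two legs (d1 → b3 → d3) gives a lower bound of 4 + 2 = 6 moves.
A route of 6 moves achieves this: d1 → c1 → c2 → b2 → b3 → c3 → d3.
Since 6 matches the lower bound, it is optimal.

6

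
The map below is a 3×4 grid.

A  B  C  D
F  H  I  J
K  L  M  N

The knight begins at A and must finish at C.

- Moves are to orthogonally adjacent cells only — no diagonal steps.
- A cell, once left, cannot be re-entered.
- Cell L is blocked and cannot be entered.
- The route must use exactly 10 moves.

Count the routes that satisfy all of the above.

0

Need simple routes of exactly 10 moves from A to C (Manhattan distance 2, so 4 moves are spent on a detour and 4 undoing it).
No route satisfies every constraint, so the count is 0.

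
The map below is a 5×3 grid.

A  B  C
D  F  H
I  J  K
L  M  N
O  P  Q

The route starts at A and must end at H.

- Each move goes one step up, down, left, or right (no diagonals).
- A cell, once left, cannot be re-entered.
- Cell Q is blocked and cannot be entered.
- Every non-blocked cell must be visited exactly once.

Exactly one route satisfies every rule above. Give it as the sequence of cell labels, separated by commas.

Need to visit all 14 open cells exactly once, starting at A and ending at H.
Cell N has only two open neighbours (K and M), so the path must pass straight through it: one of those is the cell it's entered from and the other is where it exits.
Route from A: 4× down (reaching O), right to P, up to M, right to N, up to K, left to J, 2× up (reaching B), right to C, down to H — 13 moves in all.
Check: all 14 open cells covered.

A, D, I, L, O, P, M, N, K, J, F, B, C, H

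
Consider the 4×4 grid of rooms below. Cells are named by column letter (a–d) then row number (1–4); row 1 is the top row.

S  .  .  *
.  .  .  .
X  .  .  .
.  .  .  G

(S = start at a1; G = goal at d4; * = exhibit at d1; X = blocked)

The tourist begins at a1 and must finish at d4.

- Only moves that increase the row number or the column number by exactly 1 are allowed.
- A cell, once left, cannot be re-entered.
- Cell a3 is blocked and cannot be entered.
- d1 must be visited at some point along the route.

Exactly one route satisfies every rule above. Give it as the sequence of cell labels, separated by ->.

a1 -> b1 -> c1 -> d1 -> d2 -> d3 -> d4

Moves only go right or down, so the column and row indices never decrease.
Route from a1: right 3 to d1, down 3 to d4 — 6 moves in all.
Check: all required cells visited.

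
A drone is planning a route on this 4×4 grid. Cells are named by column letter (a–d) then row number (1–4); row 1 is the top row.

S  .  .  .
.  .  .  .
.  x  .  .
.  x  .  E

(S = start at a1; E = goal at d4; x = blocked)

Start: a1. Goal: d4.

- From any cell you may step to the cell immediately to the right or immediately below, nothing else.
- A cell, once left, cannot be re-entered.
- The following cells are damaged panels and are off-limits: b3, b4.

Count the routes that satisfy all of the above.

10

A right/down-only route from a1 to d4 makes exactly 3 down-moves and 3 right-moves in some order.
With no other constraints that would be C(6,3) = 20 routes.
Subtract routes through each blocked cell (inclusion–exclusion for overlaps): − through b3: 9 − through b4: 4 + through b3&b4: 3 → 10.
That gives 10 routes.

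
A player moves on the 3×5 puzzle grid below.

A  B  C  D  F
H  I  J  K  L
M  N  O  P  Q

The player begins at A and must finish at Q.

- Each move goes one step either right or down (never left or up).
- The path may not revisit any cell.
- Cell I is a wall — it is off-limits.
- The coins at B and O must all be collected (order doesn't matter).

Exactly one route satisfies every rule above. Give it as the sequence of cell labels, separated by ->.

A -> B -> C -> J -> O -> P -> Q

Moves only go right or down, so the column and row indices never decrease.
Route from A: right 2 to C, down 2 to O, right 2 to Q — 6 moves in all.
Check: all required cells visited.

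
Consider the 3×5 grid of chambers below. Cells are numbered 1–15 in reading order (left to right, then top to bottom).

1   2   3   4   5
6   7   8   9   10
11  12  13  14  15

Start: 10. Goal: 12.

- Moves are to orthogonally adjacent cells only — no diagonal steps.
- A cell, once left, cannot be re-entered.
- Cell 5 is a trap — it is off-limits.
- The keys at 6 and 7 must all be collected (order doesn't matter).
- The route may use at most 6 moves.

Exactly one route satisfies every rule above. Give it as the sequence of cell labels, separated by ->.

10 -> 9 -> 8 -> 7 -> 6 -> 11 -> 12

Any route must reach 6 and 7 and still end at 12 within 6 moves, so the order of the required stops is forced.
Route from 10: left 4 to 6, down 1 to 11, right 1 to 12 — 6 moves in all.
Check: all required cells visited; 6 ≤ 6 moves.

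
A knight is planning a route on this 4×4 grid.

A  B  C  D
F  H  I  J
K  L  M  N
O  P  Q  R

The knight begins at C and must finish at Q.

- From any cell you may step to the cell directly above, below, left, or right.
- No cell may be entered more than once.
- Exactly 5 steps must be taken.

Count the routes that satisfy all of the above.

Need simple routes of exactly 5 moves from C to Q (Manhattan distance 3, so 1 moves are spent on a detour and 1 undoing it).
Branch systematically from the start, pruning whenever the remaining move budget drops below the Manhattan distance to Q or differs from it in parity. Grouping the completions by first move — via I: 6; via B: 3; via D: 3 — and summing: 6 + 3 + 3 = 12.
That gives 12 routes.

12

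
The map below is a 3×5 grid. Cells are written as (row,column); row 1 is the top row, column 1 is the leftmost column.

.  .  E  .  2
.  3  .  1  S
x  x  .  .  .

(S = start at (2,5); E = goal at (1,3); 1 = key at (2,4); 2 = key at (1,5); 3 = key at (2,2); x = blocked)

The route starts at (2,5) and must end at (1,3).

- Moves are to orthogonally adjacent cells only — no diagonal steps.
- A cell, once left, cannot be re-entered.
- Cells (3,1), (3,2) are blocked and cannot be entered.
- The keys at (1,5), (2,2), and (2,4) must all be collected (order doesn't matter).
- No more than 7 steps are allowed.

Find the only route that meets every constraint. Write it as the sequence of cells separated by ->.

Any route must reach (1,5), (2,2), and (2,4) and still end at (1,3) within 7 moves, so the order of the required stops is forced.
Route from (2,5): up to (1,5), left to (1,4), down to (2,4), 2× left (reaching (2,2)), up to (1,2), right to (1,3) — 7 moves in all.
Check: all required cells visited; 7 ≤ 7 moves.

(2,5) -> (1,5) -> (1,4) -> (2,4) -> (2,3) -> (2,2) -> (1,2) -> (1,3)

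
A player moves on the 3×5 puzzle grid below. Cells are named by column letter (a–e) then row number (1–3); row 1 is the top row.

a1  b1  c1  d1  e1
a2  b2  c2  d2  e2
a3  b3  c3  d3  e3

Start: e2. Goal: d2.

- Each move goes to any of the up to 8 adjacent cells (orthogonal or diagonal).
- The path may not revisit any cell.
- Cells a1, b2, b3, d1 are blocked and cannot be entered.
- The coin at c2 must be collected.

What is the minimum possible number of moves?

3

Any route passes through c2 somewhere between e2 and d2. Summing Chebyshev distances along the two legs (e2 → c2 → d2) gives a lower bound of 2 + 1 = 3 moves.
A route of 3 moves achieves this: e2 → d3 → c2 → d2.
Since 3 matches the lower bound, it is optimal.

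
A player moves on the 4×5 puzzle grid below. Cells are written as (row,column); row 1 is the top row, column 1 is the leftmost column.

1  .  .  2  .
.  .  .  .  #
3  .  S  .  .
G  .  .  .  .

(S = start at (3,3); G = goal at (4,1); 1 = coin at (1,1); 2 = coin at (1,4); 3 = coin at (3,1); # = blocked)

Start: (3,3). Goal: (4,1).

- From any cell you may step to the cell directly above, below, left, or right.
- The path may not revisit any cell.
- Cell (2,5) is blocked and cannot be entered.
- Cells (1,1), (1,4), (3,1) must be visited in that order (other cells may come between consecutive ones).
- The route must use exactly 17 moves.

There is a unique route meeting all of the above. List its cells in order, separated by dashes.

The waypoints must appear in the order (1,1), (1,4), (3,1), with no cell reused.
Route from (3,3): up to (2,3), 2× left (reaching (2,1)), up to (1,1), 3× right (reaching (1,4)), 2× down (reaching (3,4)), right to (3,5), down to (4,5), 3× left (reaching (4,2)), up to (3,2), left to (3,1), down to (4,1) — 17 moves in all.
Check: order respected (1 at step 4, 2 at step 7, 3 at step 16); 17 moves as required.

(3,3) - (2,3) - (2,2) - (2,1) - (1,1) - (1,2) - (1,3) - (1,4) - (2,4) - (3,4) - (3,5) - (4,5) - (4,4) - (4,3) - (4,2) - (3,2) - (3,1) - (4,1)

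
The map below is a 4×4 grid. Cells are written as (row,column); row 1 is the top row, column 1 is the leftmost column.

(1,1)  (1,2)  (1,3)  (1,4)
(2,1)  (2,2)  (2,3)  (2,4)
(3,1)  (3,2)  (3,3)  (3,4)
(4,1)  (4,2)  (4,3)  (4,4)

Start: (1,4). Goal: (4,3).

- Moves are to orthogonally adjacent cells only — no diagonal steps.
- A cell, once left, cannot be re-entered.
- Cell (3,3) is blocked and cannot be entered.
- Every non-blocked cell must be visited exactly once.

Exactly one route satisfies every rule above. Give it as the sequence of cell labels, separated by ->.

(1,4) -> (1,3) -> (1,2) -> (1,1) -> (2,1) -> (3,1) -> (4,1) -> (4,2) -> (3,2) -> (2,2) -> (2,3) -> (2,4) -> (3,4) -> (4,4) -> (4,3)

Need to visit all 15 open cells exactly once, starting at (1,4) and ending at (4,3).
Route from (1,4): left 3 to (1,1), down 3 to (4,1), right 1 to (4,2), up 2 to (2,2), right 2 to (2,4), down 2 to (4,4), left 1 to (4,3) — 14 moves in all.
Check: all 15 open cells covered.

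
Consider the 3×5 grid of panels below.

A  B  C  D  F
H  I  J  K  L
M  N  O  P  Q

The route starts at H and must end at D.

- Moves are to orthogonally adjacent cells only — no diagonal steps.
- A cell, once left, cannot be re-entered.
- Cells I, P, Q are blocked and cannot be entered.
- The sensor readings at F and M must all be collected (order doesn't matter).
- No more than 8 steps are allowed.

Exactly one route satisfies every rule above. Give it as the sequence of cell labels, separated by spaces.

H M N O J K L F D

The 8-move cap with required stops at F, M leaves no slack for detours.
Route from H: down 1 to M, right 2 to O, up 1 to J, right 2 to L, up 1 to F, left 1 to D — 8 moves in all.
Check: all required cells visited; 8 ≤ 8 moves.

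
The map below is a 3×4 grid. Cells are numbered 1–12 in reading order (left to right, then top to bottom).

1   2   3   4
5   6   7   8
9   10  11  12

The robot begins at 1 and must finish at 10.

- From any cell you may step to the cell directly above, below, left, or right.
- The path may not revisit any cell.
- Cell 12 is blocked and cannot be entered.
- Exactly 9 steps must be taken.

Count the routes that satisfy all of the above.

2

Need simple routes of exactly 9 moves from 1 to 10 (Manhattan distance 3, so 3 moves are spent on a detour and 3 undoing it).
Enumerating: 1 5 6 2 3 4 8 7 11 10 | 1 2 3 4 8 7 6 5 9 10.
That gives 2 routes.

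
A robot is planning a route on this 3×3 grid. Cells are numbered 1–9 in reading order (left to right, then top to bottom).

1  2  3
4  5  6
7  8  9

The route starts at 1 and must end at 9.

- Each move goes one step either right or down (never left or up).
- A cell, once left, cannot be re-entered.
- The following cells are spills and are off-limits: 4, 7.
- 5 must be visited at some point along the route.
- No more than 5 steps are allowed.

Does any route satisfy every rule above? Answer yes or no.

yes

One route that works: 1 → 2 → 5 → 8 → 9.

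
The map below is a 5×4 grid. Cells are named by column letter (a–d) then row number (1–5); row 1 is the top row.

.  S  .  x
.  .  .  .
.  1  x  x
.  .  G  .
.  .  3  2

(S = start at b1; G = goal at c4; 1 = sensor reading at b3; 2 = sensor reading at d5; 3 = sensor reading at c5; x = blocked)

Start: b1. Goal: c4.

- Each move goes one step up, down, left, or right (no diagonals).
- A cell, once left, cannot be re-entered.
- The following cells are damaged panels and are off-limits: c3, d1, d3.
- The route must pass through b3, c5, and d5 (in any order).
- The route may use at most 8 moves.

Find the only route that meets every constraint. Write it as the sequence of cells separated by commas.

The budget equals the shortest possible length, so every move has to be on a shortest route through the required cells.
Route from b1: down 4 to b5, right 2 to d5, up 1 to d4, left 1 to c4 — 8 moves in all.
Check: all required cells visited; 8 ≤ 8 moves.

b1, b2, b3, b4, b5, c5, d5, d4, c4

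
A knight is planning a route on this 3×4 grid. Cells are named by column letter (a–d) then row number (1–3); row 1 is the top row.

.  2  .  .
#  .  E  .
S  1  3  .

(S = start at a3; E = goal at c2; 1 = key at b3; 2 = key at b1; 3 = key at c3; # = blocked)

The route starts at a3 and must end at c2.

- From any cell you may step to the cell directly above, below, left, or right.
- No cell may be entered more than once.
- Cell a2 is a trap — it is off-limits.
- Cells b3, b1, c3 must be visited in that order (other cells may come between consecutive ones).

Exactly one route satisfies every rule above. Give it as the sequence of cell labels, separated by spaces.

a3 b3 b2 b1 c1 d1 d2 d3 c3 c2

The waypoints must appear in the order b3, b1, c3, with no cell reused.
Route from a3: right 1 to b3, up 2 to b1, right 2 to d1, down 2 to d3, left 1 to c3, up 1 to c2 — 9 moves in all.
Check: order respected (1 at step 1, 2 at step 3, 3 at step 8).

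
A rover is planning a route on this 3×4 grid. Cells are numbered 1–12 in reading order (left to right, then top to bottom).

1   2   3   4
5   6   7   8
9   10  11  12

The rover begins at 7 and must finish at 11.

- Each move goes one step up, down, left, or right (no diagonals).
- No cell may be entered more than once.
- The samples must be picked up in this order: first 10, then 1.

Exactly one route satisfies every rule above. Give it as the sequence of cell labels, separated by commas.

7, 6, 10, 9, 5, 1, 2, 3, 4, 8, 12, 11

The waypoints must appear in the order 10, 1, with no cell reused.
Route from 7: left 1 to 6, down 1 to 10, left 1 to 9, up 2 to 1, right 3 to 4, down 2 to 12, left 1 to 11 — 11 moves in all.
Check: order respected (10 at step 2, 1 at step 5).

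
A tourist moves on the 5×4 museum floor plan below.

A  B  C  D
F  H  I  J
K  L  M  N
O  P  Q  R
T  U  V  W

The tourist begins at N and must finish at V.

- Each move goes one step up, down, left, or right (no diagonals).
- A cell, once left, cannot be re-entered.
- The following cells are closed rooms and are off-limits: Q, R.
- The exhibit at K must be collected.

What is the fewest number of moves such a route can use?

7

Any route passes through K somewhere between N and V. Summing Manhattan distances along the two legs (N → K → V) gives a lower bound of 3 + 4 = 7 moves.
A route of 7 moves achieves this: N → M → L → K → O → T → U → V.
Since 7 matches the lower bound, it is optimal.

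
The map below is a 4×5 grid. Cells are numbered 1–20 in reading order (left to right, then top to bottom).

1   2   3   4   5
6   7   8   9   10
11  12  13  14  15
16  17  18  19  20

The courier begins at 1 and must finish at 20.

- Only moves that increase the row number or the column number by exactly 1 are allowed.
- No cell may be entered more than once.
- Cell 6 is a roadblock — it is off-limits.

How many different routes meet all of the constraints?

A right/down-only route from 1 to 20 makes exactly 3 down-moves and 4 right-moves in some order.
With no other constraints that would be C(7,3) = 35 routes.
Subtract routes through each blocked cell (inclusion–exclusion for overlaps): − through 6: 15 → 20.
That gives 20 routes.

20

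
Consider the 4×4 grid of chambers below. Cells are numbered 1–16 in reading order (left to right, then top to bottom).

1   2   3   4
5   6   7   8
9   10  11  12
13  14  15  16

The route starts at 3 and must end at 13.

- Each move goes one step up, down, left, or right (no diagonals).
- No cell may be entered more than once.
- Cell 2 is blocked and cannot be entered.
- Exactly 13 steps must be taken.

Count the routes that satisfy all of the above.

4

Need simple routes of exactly 13 moves from 3 to 13 (Manhattan distance 5, so 4 moves are spent on a detour and 4 undoing it).
Enumerating: 3 4 8 12 16 15 11 7 6 5 9 10 14 13 | 3 4 8 12 16 15 14 10 11 7 6 5 9 13 | 3 4 8 7 11 12 16 15 14 10 6 5 9 13 | 3 4 8 7 6 5 9 10 11 12 16 15 14 13.
That gives 4 routes.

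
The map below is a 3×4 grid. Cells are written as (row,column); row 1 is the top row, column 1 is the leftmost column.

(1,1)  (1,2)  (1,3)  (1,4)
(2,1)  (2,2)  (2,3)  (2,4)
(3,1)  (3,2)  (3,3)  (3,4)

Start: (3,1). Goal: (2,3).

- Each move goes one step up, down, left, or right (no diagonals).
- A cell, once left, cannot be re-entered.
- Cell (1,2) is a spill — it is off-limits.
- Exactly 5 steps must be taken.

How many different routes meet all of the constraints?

2

Need simple routes of exactly 5 moves from (3,1) to (2,3) (Manhattan distance 3, so 1 moves are spent on a detour and 1 undoing it).
Enumerating: (3,1) (2,1) (2,2) (3,2) (3,3) (2,3) | (3,1) (3,2) (3,3) (3,4) (2,4) (2,3).
That gives 2 routes.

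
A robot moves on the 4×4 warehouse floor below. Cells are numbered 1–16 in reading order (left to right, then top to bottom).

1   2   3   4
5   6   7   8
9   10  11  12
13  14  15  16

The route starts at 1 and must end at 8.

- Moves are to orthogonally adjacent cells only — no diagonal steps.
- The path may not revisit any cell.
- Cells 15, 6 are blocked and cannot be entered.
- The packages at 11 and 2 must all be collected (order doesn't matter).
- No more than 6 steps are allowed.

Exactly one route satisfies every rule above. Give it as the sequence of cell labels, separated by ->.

Any route must reach 11 and 2 and still end at 8 within 6 moves, so the order of the required stops is forced.
Route from 1: right 2 to 3, down 2 to 11, right 1 to 12, up 1 to 8 — 6 moves in all.
Check: all required cells visited; 6 ≤ 6 moves.

1 -> 2 -> 3 -> 7 -> 11 -> 12 -> 8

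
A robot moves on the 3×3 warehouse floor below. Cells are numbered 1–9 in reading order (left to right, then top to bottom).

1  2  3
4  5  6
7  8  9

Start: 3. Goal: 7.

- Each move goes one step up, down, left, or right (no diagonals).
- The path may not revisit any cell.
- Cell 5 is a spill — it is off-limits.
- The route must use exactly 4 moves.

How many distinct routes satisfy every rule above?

2

Need simple routes of exactly 4 moves from 3 to 7 (Manhattan distance 4, so 0 moves are spent on a detour and 0 undoing it).
Enumerating: 3 6 9 8 7 | 3 2 1 4 7.
That gives 2 routes.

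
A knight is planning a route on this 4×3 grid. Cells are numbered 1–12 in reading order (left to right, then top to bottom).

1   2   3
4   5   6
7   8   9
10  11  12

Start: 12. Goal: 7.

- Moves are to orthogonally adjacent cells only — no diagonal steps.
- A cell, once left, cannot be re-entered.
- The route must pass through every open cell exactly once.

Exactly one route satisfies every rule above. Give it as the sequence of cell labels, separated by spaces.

12 9 6 3 2 1 4 5 8 11 10 7

Need to visit all 12 open cells exactly once, starting at 12 and ending at 7.
Cell 3 has only two open neighbours (6 and 2), so the path must pass straight through it: one of those is the cell it's entered from and the other is where it exits.
Route from 12: 3× up (reaching 3), 2× left (reaching 1), down to 4, right to 5, 2× down (reaching 11), left to 10, up to 7 — 11 moves in all.
Check: all 12 open cells covered.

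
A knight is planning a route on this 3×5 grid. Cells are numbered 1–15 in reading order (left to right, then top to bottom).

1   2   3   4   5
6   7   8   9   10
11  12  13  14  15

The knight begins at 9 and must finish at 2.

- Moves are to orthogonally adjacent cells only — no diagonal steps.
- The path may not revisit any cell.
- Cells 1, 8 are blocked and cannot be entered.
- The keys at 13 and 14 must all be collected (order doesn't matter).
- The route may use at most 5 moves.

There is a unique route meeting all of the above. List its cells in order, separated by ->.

9 -> 14 -> 13 -> 12 -> 7 -> 2

The budget equals the shortest possible length, so every move has to be on a shortest route through the required cells.
Route from 9: down 1 to 14, left 2 to 12, up 2 to 2 — 5 moves in all.
Check: all required cells visited; 5 ≤ 5 moves.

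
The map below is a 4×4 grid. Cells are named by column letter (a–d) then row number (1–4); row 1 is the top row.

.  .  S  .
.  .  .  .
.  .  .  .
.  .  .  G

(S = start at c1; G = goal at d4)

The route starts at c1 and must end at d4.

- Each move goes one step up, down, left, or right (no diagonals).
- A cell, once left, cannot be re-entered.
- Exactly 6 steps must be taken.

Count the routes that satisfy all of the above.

Need simple routes of exactly 6 moves from c1 to d4 (Manhattan distance 4, so 1 moves are spent on a detour and 1 undoing it).
Branch systematically from the start, pruning whenever the remaining move budget drops below the Manhattan distance to d4 or differs from it in parity. Grouping the completions by first move — via c2: 5; via b1: 6; via d1: 3 — and summing: 5 + 6 + 3 = 14.
That gives 14 routes.

14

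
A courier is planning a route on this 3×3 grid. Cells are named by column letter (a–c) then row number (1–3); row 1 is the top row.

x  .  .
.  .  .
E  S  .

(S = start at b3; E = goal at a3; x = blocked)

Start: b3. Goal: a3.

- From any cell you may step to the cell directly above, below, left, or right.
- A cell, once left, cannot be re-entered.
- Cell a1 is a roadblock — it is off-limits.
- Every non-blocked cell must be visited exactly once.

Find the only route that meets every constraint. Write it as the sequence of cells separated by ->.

b3 -> c3 -> c2 -> c1 -> b1 -> b2 -> a2 -> a3

Need to visit all 8 open cells exactly once, starting at b3 and ending at a3.
Cell c1 has only two open neighbours (c2 and b1), so the path must pass straight through it: one of those is the cell it's entered from and the other is where it exits.
Route from b3: right 1 to c3, up 2 to c1, left 1 to b1, down 1 to b2, left 1 to a2, down 1 to a3 — 7 moves in all.
Check: all 8 open cells covered.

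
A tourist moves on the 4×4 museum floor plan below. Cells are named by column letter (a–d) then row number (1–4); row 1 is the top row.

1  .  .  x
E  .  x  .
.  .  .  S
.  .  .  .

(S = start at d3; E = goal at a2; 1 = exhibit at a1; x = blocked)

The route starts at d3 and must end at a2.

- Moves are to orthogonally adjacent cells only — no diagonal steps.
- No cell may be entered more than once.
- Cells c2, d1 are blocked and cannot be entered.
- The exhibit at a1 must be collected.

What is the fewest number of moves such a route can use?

Any route passes through a1 somewhere between d3 and a2. Summing Manhattan distances along the two legs (d3 → a1 → a2) gives a lower bound of 5 + 1 = 6 moves.
A route of 6 moves achieves this: d3 → c3 → b3 → b2 → b1 → a1 → a2.
Since 6 matches the lower bound, it is optimal.

6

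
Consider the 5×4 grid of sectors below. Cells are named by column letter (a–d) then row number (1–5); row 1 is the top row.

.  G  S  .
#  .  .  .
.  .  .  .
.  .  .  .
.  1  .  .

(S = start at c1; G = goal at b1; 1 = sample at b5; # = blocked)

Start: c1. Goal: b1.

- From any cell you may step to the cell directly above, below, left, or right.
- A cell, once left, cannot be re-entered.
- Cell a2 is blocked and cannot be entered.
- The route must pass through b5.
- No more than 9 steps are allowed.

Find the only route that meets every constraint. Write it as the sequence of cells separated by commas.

Any route must reach b5 and still end at b1 within 9 moves, so the order of the required stops is forced.
Route from c1: 4× down (reaching c5), left to b5, 4× up (reaching b1) — 9 moves in all.
Check: all required cells visited; 9 ≤ 9 moves.

c1, c2, c3, c4, c5, b5, b4, b3, b2, b1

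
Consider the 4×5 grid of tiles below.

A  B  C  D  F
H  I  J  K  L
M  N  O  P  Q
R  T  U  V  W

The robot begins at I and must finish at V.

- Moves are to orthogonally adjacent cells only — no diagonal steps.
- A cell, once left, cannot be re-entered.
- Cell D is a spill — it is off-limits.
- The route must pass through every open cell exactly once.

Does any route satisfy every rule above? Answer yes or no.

Cell F has only one open neighbour but is neither the start nor the goal, so a Hamiltonian route would have to both enter and leave it through the same neighbour — impossible without revisiting.

no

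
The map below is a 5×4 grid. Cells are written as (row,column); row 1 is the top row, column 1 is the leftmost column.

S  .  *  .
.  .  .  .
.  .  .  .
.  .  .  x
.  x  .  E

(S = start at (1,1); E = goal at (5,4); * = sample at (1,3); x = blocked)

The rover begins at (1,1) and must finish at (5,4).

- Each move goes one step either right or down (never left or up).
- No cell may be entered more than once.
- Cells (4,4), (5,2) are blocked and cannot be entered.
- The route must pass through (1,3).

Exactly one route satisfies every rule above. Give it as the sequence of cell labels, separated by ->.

Moves only go right or down, so the column and row indices never decrease.
Route from (1,1): right 2 to (1,3), down 4 to (5,3), right 1 to (5,4) — 7 moves in all.
Check: all required cells visited.

(1,1) -> (1,2) -> (1,3) -> (2,3) -> (3,3) -> (4,3) -> (5,3) -> (5,4)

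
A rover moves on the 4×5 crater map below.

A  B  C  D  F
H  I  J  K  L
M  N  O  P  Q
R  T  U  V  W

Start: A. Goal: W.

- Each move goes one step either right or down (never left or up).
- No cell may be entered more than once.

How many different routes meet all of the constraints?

A right/down-only route from A to W makes exactly 3 down-moves and 4 right-moves in some order.
With no other constraints that would be C(7,3) = 35 routes.
That gives 35 routes.

35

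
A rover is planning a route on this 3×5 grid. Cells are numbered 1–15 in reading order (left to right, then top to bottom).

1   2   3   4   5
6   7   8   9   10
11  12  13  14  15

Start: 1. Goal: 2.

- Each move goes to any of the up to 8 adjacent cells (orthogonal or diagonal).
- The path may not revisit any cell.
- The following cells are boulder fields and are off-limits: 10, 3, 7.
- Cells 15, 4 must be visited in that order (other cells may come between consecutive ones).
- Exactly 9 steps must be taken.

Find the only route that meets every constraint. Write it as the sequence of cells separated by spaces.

The waypoints must appear in the order 15, 4, with no cell reused.
Route from 1: down to 6, down-right to 12, 3× right (reaching 15), up-left to 9, up to 4, down-left to 8, up-left to 2 — 9 moves in all.
Check: order respected (15 at step 5, 4 at step 7); 9 moves as required.

1 6 12 13 14 15 9 4 8 2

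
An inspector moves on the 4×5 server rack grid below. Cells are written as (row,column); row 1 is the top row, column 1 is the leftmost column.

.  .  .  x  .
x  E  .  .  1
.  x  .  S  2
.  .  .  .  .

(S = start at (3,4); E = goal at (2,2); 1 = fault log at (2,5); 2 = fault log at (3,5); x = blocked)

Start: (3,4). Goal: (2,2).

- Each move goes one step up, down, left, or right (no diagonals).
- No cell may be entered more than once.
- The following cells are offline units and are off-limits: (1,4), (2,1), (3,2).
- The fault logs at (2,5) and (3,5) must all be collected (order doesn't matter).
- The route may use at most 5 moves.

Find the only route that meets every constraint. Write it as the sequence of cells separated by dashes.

The budget equals the shortest possible length, so every move has to be on a shortest route through the required cells.
Route from (3,4): right to (3,5), up to (2,5), 3× left (reaching (2,2)) — 5 moves in all.
Check: all required cells visited; 5 ≤ 5 moves.

(3,4) - (3,5) - (2,5) - (2,4) - (2,3) - (2,2)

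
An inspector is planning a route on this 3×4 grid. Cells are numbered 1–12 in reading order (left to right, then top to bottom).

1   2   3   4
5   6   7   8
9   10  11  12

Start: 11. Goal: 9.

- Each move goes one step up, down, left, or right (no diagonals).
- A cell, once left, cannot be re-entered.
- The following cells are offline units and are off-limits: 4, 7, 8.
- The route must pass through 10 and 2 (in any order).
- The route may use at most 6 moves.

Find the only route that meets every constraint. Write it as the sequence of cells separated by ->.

11 -> 10 -> 6 -> 2 -> 1 -> 5 -> 9

Any route must reach 10 and 2 and still end at 9 within 6 moves, so the order of the required stops is forced.
Route from 11: left 1 to 10, up 2 to 2, left 1 to 1, down 2 to 9 — 6 moves in all.
Check: all required cells visited; 6 ≤ 6 moves.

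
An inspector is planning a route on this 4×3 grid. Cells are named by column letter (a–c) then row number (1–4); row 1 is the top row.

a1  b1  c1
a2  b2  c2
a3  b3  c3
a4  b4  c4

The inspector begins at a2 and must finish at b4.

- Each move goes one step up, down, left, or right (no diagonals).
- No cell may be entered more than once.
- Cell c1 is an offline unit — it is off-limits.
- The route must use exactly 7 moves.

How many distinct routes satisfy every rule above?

Need simple routes of exactly 7 moves from a2 to b4 (Manhattan distance 3, so 2 moves are spent on a detour and 2 undoing it).
Enumerating: a2 a1 b1 b2 b3 a3 a4 b4 | a2 a1 b1 b2 b3 c3 c4 b4 | a2 a1 b1 b2 c2 c3 c4 b4 | a2 a1 b1 b2 c2 c3 b3 b4 | a2 a3 b3 b2 c2 c3 c4 b4 | a2 b2 c2 c3 b3 a3 a4 b4.
That gives 6 routes.

6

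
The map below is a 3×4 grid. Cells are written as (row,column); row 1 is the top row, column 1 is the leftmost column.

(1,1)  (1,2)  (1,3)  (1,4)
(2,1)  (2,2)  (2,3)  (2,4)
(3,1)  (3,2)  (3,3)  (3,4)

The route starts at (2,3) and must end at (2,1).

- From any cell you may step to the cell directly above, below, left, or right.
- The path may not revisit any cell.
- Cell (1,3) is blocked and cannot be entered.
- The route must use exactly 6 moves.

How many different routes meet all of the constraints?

3

Need simple routes of exactly 6 moves from (2,3) to (2,1) (Manhattan distance 2, so 2 moves are spent on a detour and 2 undoing it).
Enumerating: (2,3) (3,3) (3,2) (2,2) (1,2) (1,1) (2,1) | (2,3) (2,4) (3,4) (3,3) (3,2) (2,2) (2,1) | (2,3) (2,4) (3,4) (3,3) (3,2) (3,1) (2,1).
That gives 3 routes.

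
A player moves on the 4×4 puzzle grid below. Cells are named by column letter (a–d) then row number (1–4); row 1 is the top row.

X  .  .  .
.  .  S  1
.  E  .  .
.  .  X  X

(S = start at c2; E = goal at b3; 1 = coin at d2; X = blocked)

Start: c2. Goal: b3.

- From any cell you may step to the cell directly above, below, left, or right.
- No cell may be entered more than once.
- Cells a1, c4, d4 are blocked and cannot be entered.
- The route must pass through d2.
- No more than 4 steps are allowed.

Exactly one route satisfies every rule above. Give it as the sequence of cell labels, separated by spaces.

The 4-move cap with required stops at d2 leaves no slack for detours.
Route from c2: right to d2, down to d3, 2× left (reaching b3) — 4 moves in all.
Check: all required cells visited; 4 ≤ 4 moves.

c2 d2 d3 c3 b3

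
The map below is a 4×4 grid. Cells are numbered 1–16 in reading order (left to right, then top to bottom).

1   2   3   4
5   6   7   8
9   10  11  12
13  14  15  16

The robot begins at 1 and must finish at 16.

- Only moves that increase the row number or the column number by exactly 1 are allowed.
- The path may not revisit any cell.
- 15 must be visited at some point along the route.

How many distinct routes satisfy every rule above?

A right/down-only route from 1 to 16 makes exactly 3 down-moves and 3 right-moves in some order.
With no other constraints that would be C(6,3) = 20 routes.
Split at 15 and multiply the segment counts: 1→15: 10; 15→16: 1; product = 10.
That gives 10 routes.

10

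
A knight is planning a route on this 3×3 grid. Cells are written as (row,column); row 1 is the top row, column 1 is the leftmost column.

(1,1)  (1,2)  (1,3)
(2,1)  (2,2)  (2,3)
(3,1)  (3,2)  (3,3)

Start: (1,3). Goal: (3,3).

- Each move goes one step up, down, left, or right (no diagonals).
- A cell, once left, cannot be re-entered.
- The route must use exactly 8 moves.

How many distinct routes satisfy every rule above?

Need simple routes of exactly 8 moves from (1,3) to (3,3) (Manhattan distance 2, so 3 moves are spent on a detour and 3 undoing it).
Enumerating: (1,3) (2,3) (2,2) (1,2) (1,1) (2,1) (3,1) (3,2) (3,3) | (1,3) (1,2) (1,1) (2,1) (3,1) (3,2) (2,2) (2,3) (3,3).
That gives 2 routes.

2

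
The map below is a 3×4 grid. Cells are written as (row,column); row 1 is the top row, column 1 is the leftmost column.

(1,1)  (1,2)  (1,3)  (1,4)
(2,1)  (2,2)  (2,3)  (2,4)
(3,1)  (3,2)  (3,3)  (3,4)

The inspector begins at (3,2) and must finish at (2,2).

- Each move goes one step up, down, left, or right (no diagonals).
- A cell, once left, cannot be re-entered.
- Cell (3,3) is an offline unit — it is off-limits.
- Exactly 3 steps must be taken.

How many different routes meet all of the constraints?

1

Need simple routes of exactly 3 moves from (3,2) to (2,2) (Manhattan distance 1, so 1 moves are spent on a detour and 1 undoing it).
Enumerating: (3,2) (3,1) (2,1) (2,2).
That gives 1 route.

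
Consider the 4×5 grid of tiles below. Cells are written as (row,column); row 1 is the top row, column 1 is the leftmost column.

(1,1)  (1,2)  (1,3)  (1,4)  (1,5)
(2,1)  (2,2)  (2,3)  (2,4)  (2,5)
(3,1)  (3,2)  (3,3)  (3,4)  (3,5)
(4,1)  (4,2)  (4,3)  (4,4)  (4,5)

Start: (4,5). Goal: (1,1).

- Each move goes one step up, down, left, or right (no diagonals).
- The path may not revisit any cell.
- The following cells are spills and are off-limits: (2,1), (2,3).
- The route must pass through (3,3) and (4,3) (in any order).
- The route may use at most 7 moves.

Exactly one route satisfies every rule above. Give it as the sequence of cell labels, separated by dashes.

(4,5) - (4,4) - (4,3) - (3,3) - (3,2) - (2,2) - (1,2) - (1,1)

Any route must reach (3,3) and (4,3) and still end at (1,1) within 7 moves, so the order of the required stops is forced.
Route from (4,5): left 2 to (4,3), up 1 to (3,3), left 1 to (3,2), up 2 to (1,2), left 1 to (1,1) — 7 moves in all.
Check: all required cells visited; 7 ≤ 7 moves.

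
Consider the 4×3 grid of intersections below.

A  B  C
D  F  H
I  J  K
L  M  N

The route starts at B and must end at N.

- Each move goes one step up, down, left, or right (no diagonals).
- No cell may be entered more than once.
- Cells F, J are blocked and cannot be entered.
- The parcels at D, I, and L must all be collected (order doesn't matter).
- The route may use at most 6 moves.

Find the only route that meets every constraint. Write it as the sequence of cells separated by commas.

Any route must reach D, I, and L and still end at N within 6 moves, so the order of the required stops is forced.
Route from B: left to A, 3× down (reaching L), 2× right (reaching N) — 6 moves in all.
Check: all required cells visited; 6 ≤ 6 moves.

B, A, D, I, L, M, N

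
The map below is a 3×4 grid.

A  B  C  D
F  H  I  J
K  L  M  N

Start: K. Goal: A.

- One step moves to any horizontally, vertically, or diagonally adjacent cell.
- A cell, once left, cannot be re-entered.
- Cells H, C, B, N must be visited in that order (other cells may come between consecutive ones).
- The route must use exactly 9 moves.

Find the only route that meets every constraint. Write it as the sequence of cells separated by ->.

The waypoints must appear in the order H, C, B, N, with no cell reused.
Route from K: up-right 2 to C, left 1 to B, down-right 2 to N, left 2 to L, up-left 1 to F, up 1 to A — 9 moves in all.
Check: order respected (H at step 1, C at step 2, B at step 3, N at step 5); 9 moves as required.

K -> H -> C -> B -> I -> N -> M -> L -> F -> A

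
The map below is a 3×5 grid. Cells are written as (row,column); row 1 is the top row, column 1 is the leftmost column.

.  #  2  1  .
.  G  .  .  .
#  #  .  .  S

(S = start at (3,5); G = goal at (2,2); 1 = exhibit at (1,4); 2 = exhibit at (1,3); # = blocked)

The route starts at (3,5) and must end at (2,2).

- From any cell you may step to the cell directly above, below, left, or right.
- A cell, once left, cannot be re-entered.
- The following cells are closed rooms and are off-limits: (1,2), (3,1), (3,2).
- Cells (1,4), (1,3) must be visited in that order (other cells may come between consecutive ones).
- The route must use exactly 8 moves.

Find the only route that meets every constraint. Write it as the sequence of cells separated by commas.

(3,5), (3,4), (2,4), (2,5), (1,5), (1,4), (1,3), (2,3), (2,2)

The waypoints must appear in the order (1,4), (1,3), with no cell reused.
Route from (3,5): left to (3,4), up to (2,4), right to (2,5), up to (1,5), 2× left (reaching (1,3)), down to (2,3), left to (2,2) — 8 moves in all.
Check: order respected (1 at step 5, 2 at step 6); 8 moves as required.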